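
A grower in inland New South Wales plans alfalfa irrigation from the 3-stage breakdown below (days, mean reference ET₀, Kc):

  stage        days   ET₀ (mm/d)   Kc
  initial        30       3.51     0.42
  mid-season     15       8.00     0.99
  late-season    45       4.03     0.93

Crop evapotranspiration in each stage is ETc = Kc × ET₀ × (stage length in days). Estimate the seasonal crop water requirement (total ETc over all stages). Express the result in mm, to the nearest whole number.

initial: 0.42 × 3.51 × 30 = 44.23 mm
mid-season: 0.99 × 8.00 × 15 = 118.80 mm
late-season: 0.93 × 4.03 × 45 = 168.66 mm
Seasonal total = 331.69 mm

332 mm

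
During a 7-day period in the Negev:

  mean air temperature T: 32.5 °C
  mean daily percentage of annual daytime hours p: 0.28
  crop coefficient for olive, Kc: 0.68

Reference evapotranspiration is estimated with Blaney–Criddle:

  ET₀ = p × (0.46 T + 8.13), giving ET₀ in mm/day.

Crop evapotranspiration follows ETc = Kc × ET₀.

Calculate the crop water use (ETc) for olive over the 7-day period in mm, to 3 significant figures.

ET₀ = 0.28 × (0.46 × 32.5 + 8.13) = 0.28 × 23.080 = 6.4624 mm/d
ETc = Kc × ET₀ = 0.68 × 6.4624 = 4.3944 mm/d
Over 7 days: 4.3944 × 7 = 30.761 mm

30.8 mm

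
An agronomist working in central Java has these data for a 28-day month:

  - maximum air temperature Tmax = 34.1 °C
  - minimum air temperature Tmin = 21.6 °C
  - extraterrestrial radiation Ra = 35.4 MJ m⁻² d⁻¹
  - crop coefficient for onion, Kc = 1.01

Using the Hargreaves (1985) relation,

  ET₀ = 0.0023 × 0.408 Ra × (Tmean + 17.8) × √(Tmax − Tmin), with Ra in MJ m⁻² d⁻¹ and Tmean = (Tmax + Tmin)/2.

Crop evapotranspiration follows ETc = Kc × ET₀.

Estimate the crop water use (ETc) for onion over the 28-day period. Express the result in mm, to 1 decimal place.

Tmean = (34.1 + 21.6)/2 = 27.85 °C
0.408 Ra = 0.408 × 35.4 = 14.4432 mm/d equivalent
ET₀ = 0.0023 × 14.4432 × (27.85 + 17.8) × √12.5 = 0.0023 × 14.4432 × 45.65 × 3.5355 = 5.3615 mm/d
ETc = Kc × ET₀ = 1.01 × 5.3615 = 5.4151 mm/d
Over 28 days: 5.4151 × 28 = 151.623 mm

151.6 mm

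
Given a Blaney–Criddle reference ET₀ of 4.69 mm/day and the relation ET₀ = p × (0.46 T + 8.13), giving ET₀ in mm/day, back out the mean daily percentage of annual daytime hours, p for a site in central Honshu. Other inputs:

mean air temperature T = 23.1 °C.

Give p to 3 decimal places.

p = ET₀ / (0.46 T + 8.13) = 4.69 / (0.46 × 23.1 + 8.13) = 4.69 / 18.756 = 0.2501

0.250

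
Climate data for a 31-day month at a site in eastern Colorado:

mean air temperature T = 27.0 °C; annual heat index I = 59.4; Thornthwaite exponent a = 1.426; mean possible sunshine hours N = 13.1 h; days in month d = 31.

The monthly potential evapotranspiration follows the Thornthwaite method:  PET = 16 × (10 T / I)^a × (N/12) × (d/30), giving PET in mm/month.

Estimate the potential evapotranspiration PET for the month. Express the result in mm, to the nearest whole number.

10T/I = 10 × 27.0 / 59.4 = 4.5455
(10T/I)^a = 4.5455^1.426 = 8.6639
Uncorrected PET = 16 × 8.6639 = 138.622 mm
Correction = (N/12)(d/30) = (13.1/12)(31/30) = 1.1281
PET = 138.622 × 1.1281 = 156.379 mm/month

156 mm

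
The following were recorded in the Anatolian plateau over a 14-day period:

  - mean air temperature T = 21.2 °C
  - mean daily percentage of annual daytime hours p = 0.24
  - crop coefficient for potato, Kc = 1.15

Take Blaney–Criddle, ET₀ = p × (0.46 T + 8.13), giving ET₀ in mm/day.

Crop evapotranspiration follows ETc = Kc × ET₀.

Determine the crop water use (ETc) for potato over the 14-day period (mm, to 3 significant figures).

69.1 mm

ET₀ = 0.24 × (0.46 × 21.2 + 8.13) = 0.24 × 17.882 = 4.2917 mm/d
ETc = Kc × ET₀ = 1.15 × 4.2917 = 4.9355 mm/d
Over 14 days: 4.9355 × 14 = 69.097 mm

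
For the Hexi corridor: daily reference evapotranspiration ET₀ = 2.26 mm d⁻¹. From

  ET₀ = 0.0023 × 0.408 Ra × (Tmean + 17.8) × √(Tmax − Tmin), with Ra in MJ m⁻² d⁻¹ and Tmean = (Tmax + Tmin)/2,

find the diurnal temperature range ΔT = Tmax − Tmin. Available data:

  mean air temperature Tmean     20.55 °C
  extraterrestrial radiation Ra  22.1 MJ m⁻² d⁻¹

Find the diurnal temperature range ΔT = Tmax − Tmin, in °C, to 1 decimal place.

8.1 °C

√ΔT = ET₀ / [0.0023 × 0.408 × Ra × (Tmean+17.8)] = 2.26 / (0.0023 × 9.0168 × 38.35) = 2.8416
ΔT = 2.8416² = 8.075 °C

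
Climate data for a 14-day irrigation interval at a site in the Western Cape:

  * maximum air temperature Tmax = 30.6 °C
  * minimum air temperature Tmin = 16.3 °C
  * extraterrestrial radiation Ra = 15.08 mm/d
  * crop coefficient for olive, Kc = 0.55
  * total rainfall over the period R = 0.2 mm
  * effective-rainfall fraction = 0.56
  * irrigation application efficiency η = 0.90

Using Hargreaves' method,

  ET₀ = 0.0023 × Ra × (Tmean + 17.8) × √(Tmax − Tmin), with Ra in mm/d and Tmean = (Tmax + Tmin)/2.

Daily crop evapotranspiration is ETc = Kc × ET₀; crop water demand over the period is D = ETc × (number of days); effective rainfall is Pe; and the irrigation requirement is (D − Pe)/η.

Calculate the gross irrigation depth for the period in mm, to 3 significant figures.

46.2 mm

Tmean = (30.6 + 16.3)/2 = 23.45 °C
ET₀ = 0.0023 × 15.08 × (23.45 + 17.8) × √14.3 = 0.0023 × 15.08 × 41.25 × 3.7815 = 5.4102 mm/d
ETc = Kc × ET₀ = 0.55 × 5.4102 = 2.9756 mm/d
Crop demand D = ETc × 14 d = 2.9756 × 14 = 41.658 mm
Pe = 0.56 × 0.2 = 0.112 mm
D − Pe = 41.658 − 0.112 = 41.546 mm
Gross irrigation = 41.546 / 0.90 = 46.162 mm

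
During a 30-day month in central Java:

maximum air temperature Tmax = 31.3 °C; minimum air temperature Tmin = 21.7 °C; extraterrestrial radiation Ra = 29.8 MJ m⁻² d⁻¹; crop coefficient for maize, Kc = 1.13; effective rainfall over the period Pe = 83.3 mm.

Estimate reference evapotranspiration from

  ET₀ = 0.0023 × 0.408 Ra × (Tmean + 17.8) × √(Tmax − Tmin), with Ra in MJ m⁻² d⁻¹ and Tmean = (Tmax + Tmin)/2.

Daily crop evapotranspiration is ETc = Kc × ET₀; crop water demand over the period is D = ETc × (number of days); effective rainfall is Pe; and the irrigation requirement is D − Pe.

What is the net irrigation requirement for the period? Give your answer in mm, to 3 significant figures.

Tmean = (31.3 + 21.7)/2 = 26.50 °C
0.408 Ra = 0.408 × 29.8 = 12.1584 mm/d equivalent
ET₀ = 0.0023 × 12.1584 × (26.50 + 17.8) × √9.6 = 0.0023 × 12.1584 × 44.30 × 3.0984 = 3.8384 mm/d
ETc = Kc × ET₀ = 1.13 × 3.8384 = 4.3374 mm/d
Crop demand D = ETc × 30 d = 4.3374 × 30 = 130.122 mm
D − Pe = 130.122 − 83.3 = 46.822 mm

46.8 mm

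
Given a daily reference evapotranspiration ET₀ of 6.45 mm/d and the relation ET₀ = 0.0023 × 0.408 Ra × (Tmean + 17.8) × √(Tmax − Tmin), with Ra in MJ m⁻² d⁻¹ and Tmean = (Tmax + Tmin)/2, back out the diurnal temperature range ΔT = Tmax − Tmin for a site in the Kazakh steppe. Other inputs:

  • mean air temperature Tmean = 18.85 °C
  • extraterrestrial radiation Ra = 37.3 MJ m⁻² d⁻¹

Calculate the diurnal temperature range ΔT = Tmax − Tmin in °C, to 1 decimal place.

√ΔT = ET₀ / [0.0023 × 0.408 × Ra × (Tmean+17.8)] = 6.45 / (0.0023 × 15.2184 × 36.65) = 5.0279
ΔT = 5.0279² = 25.280 °C

25.3 °C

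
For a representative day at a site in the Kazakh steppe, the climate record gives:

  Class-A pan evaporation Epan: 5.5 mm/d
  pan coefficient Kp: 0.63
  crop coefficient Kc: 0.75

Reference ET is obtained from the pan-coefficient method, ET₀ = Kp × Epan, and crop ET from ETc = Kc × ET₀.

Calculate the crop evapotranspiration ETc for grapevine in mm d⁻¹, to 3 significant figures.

ET₀ = 0.63 × 5.5 = 3.4650 mm/d
ETc = Kc × ET₀ = 0.75 × 3.4650 = 2.5988 mm/d

2.60 mm d⁻¹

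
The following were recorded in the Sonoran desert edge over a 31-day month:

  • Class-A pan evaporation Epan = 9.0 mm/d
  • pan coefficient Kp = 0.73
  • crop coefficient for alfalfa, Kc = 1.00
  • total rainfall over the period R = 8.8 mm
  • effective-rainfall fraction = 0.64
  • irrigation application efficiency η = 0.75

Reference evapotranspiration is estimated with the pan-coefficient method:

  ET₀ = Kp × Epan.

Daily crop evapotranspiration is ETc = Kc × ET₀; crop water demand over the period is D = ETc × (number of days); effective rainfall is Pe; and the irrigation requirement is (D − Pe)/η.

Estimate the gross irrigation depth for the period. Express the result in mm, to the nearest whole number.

264 mm

ET₀ = 0.73 × 9.0 = 6.5700 mm/d
ETc = Kc × ET₀ = 1.00 × 6.5700 = 6.5700 mm/d
Crop demand D = ETc × 31 d = 6.5700 × 31 = 203.670 mm
Pe = 0.64 × 8.8 = 5.632 mm
D − Pe = 203.670 − 5.632 = 198.038 mm
Gross irrigation = 198.038 / 0.75 = 264.051 mm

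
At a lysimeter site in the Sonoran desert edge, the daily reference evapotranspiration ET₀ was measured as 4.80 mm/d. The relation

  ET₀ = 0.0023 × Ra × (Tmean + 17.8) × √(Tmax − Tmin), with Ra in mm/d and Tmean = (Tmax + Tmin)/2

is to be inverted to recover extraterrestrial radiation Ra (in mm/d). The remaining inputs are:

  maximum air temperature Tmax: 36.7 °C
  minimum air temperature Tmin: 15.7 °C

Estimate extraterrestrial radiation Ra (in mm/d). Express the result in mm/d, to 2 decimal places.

10.35 mm/d

Tmean = 26.20 °C; √ΔT = 4.5826
Ra = ET₀ / [0.0023 × (Tmean+17.8) × √ΔT] = 4.80 / (0.0023 × 44.00 × 4.5826) = 10.350 mm/d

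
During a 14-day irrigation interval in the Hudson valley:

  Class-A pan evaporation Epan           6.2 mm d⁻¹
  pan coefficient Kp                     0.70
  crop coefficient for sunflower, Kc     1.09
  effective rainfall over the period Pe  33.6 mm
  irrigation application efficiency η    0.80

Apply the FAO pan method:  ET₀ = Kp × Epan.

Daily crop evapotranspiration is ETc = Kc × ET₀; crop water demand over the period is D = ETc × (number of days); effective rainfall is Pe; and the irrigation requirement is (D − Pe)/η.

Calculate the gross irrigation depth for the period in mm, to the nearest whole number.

41 mm

ET₀ = 0.70 × 6.2 = 4.3400 mm/d
ETc = Kc × ET₀ = 1.09 × 4.3400 = 4.7306 mm/d
Crop demand D = ETc × 14 d = 4.7306 × 14 = 66.228 mm
D − Pe = 66.228 − 33.6 = 32.628 mm
Gross irrigation = 32.628 / 0.80 = 40.785 mm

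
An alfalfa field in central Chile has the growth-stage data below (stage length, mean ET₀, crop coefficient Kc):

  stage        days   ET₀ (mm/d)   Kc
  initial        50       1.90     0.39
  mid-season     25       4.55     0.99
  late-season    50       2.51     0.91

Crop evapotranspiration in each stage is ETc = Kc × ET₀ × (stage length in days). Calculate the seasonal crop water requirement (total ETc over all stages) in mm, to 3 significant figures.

264 mm

initial: 0.39 × 1.90 × 50 = 37.05 mm
mid-season: 0.99 × 4.55 × 25 = 112.61 mm
late-season: 0.91 × 2.51 × 50 = 114.21 mm
Seasonal total = 263.87 mm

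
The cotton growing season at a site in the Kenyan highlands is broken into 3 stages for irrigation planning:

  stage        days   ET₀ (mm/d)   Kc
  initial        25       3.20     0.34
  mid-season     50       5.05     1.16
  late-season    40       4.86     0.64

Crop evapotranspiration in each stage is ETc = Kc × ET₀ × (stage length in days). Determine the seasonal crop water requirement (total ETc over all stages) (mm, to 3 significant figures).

445 mm

initial: 0.34 × 3.20 × 25 = 27.20 mm
mid-season: 1.16 × 5.05 × 50 = 292.90 mm
late-season: 0.64 × 4.86 × 40 = 124.42 mm
Seasonal total = 444.52 mm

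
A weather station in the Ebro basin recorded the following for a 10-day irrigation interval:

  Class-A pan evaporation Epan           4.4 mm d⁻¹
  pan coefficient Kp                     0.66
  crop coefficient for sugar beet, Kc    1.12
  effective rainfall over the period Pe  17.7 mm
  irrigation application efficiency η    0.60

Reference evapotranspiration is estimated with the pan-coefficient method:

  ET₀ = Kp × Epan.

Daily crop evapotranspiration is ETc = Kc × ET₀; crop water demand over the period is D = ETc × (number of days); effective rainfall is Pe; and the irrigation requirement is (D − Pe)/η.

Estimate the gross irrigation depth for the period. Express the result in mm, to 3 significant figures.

ET₀ = 0.66 × 4.4 = 2.9040 mm/d
ETc = Kc × ET₀ = 1.12 × 2.9040 = 3.2525 mm/d
Crop demand D = ETc × 10 d = 3.2525 × 10 = 32.525 mm
D − Pe = 32.525 − 17.7 = 14.825 mm
Gross irrigation = 14.825 / 0.60 = 24.708 mm

24.7 mm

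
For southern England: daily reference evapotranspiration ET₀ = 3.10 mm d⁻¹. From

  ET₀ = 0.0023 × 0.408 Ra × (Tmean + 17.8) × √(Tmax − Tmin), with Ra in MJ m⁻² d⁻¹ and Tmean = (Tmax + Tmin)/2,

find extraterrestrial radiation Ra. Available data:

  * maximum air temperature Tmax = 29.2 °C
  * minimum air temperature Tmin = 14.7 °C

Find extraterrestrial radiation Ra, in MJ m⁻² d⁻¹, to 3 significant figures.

Tmean = (29.2+14.7)/2 = 21.95 °C; ΔT = 14.5
Ra = ET₀ / [0.0023 × 0.408 × (Tmean+17.8) × √ΔT]
   = 3.10 / (0.0023 × 0.408 × 39.75 × 3.8079) = 21.825 MJ m⁻² d⁻¹

21.8 MJ m⁻² d⁻¹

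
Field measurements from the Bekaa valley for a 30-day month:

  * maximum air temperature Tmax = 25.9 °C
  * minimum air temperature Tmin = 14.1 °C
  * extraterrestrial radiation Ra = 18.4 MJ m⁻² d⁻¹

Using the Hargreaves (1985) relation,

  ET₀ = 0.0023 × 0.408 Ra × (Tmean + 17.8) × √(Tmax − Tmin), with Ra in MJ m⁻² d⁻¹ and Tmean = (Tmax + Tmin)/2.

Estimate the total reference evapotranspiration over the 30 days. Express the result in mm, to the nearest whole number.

Tmean = (25.9 + 14.1)/2 = 20.00 °C
0.408 Ra = 0.408 × 18.4 = 7.5072 mm/d equivalent
ET₀ = 0.0023 × 7.5072 × (20.00 + 17.8) × √11.8 = 0.0023 × 7.5072 × 37.80 × 3.4351 = 2.2420 mm/d
Over 30 days: 2.2420 × 30 = 67.260 mm

67 mm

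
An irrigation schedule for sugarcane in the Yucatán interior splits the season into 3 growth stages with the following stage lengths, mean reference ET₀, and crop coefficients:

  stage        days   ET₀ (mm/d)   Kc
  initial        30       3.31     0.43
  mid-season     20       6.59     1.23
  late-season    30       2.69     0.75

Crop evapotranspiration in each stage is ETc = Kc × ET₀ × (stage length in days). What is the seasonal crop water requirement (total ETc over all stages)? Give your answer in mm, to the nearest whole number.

initial: 0.43 × 3.31 × 30 = 42.70 mm
mid-season: 1.23 × 6.59 × 20 = 162.11 mm
late-season: 0.75 × 2.69 × 30 = 60.53 mm
Seasonal total = 265.34 mm

265 mm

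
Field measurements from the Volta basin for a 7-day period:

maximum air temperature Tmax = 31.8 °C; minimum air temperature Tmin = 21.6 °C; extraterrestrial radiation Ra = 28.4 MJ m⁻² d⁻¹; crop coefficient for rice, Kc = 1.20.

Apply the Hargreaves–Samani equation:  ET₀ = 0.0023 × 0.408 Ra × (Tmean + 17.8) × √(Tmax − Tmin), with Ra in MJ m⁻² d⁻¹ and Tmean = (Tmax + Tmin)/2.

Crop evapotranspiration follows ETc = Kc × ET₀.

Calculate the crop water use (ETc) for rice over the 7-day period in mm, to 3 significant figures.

31.8 mm

Tmean = (31.8 + 21.6)/2 = 26.70 °C
0.408 Ra = 0.408 × 28.4 = 11.5872 mm/d equivalent
ET₀ = 0.0023 × 11.5872 × (26.70 + 17.8) × √10.2 = 0.0023 × 11.5872 × 44.50 × 3.1937 = 3.7876 mm/d
ETc = Kc × ET₀ = 1.20 × 3.7876 = 4.5451 mm/d
Over 7 days: 4.5451 × 7 = 31.816 mm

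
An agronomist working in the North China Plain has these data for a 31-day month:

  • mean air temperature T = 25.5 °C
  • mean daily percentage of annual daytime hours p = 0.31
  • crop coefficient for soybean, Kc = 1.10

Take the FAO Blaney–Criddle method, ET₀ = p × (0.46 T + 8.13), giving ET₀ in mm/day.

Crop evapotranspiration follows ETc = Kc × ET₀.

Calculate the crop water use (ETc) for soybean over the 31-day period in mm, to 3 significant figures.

ET₀ = 0.31 × (0.46 × 25.5 + 8.13) = 0.31 × 19.860 = 6.1566 mm/d
ETc = Kc × ET₀ = 1.10 × 6.1566 = 6.7723 mm/d
Over 31 days: 6.7723 × 31 = 209.941 mm

210 mm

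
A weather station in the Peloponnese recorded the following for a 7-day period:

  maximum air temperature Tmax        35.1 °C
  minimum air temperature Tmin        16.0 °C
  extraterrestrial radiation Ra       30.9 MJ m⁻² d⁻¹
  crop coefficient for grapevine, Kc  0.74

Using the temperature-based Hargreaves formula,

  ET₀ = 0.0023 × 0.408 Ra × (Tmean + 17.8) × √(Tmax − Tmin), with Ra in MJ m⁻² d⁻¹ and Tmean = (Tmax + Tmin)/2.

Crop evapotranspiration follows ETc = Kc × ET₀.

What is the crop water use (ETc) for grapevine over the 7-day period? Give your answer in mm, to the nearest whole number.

28 mm

Tmean = (35.1 + 16.0)/2 = 25.55 °C
0.408 Ra = 0.408 × 30.9 = 12.6072 mm/d equivalent
ET₀ = 0.0023 × 12.6072 × (25.55 + 17.8) × √19.1 = 0.0023 × 12.6072 × 43.35 × 4.3704 = 5.4936 mm/d
ETc = Kc × ET₀ = 0.74 × 5.4936 = 4.0653 mm/d
Over 7 days: 4.0653 × 7 = 28.457 mm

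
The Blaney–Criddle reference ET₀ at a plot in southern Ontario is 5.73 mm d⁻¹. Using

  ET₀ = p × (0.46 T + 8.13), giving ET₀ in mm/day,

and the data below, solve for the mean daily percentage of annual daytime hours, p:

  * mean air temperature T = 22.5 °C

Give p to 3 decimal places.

0.310

p = ET₀ / (0.46 T + 8.13) = 5.73 / (0.46 × 22.5 + 8.13) = 5.73 / 18.480 = 0.3101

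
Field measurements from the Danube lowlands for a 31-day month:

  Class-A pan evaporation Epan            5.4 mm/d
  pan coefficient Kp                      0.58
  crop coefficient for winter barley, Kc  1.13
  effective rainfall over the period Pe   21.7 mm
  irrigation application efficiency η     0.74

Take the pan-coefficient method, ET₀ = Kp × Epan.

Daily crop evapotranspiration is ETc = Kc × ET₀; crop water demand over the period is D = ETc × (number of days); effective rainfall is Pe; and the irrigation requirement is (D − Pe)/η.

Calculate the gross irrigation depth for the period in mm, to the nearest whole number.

119 mm

ET₀ = 0.58 × 5.4 = 3.1320 mm/d
ETc = Kc × ET₀ = 1.13 × 3.1320 = 3.5392 mm/d
Crop demand D = ETc × 31 d = 3.5392 × 31 = 109.715 mm
D − Pe = 109.715 − 21.7 = 88.015 mm
Gross irrigation = 88.015 / 0.74 = 118.939 mm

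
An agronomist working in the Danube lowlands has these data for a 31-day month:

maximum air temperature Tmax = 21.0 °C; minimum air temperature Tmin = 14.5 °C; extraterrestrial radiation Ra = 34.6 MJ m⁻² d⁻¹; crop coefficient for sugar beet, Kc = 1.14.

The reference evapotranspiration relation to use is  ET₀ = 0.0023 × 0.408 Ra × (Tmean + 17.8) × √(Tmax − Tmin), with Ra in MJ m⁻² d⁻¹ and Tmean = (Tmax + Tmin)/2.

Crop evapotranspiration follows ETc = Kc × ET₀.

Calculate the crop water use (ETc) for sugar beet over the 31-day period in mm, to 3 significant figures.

Tmean = (21.0 + 14.5)/2 = 17.75 °C
0.408 Ra = 0.408 × 34.6 = 14.1168 mm/d equivalent
ET₀ = 0.0023 × 14.1168 × (17.75 + 17.8) × √6.5 = 0.0023 × 14.1168 × 35.55 × 2.5495 = 2.9428 mm/d
ETc = Kc × ET₀ = 1.14 × 2.9428 = 3.3548 mm/d
Over 31 days: 3.3548 × 31 = 103.999 mm

104 mm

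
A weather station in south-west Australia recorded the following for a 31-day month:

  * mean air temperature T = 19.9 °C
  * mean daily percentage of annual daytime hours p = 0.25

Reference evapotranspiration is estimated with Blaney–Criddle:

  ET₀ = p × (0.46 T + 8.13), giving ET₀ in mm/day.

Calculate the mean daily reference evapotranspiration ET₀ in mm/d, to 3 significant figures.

4.32 mm/d

ET₀ = 0.25 × (0.46 × 19.9 + 8.13) = 0.25 × 17.284 = 4.3210 mm/d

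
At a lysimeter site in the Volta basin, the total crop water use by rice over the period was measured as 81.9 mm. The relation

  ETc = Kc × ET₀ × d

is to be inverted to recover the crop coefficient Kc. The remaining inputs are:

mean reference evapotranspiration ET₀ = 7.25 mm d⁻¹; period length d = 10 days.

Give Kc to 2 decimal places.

ETc = Kc × ET₀ × d  ⇒  Kc = ETc / (ET₀ × d)
Kc = 81.9 / (7.25 × 10) = 81.9 / 72.50 = 1.1297

1.13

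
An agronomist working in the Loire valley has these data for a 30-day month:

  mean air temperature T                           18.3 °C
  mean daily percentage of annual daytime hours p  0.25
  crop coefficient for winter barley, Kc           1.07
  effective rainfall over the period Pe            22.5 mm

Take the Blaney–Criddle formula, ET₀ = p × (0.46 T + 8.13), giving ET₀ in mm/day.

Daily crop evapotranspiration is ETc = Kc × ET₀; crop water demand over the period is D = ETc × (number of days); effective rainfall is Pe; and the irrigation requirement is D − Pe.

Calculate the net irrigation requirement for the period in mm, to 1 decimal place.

ET₀ = 0.25 × (0.46 × 18.3 + 8.13) = 0.25 × 16.548 = 4.1370 mm/d
ETc = Kc × ET₀ = 1.07 × 4.1370 = 4.4266 mm/d
Crop demand D = ETc × 30 d = 4.4266 × 30 = 132.798 mm
D − Pe = 132.798 − 22.5 = 110.298 mm

110.3 mm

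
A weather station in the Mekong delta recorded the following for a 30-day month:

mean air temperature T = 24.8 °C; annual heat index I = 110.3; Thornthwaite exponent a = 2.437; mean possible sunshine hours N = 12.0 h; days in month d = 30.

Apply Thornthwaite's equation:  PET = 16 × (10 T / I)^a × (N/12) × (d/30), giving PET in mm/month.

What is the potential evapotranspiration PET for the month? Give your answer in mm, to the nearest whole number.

115 mm

10T/I = 10 × 24.8 / 110.3 = 2.2484
(10T/I)^a = 2.2484^2.437 = 7.2030
Uncorrected PET = 16 × 7.2030 = 115.248 mm
Correction = (N/12)(d/30) = (12.0/12)(30/30) = 1.0000
PET = 115.248 × 1.0000 = 115.248 mm/month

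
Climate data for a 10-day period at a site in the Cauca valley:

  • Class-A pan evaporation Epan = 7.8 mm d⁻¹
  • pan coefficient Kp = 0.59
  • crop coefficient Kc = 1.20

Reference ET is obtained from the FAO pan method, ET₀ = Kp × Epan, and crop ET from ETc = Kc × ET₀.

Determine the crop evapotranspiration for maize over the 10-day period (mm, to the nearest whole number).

ET₀ = 0.59 × 7.8 = 4.6020 mm/d
ETc = Kc × ET₀ = 1.20 × 4.6020 = 5.5224 mm/d
Over 10 days: 5.5224 × 10 = 55.224 mm

55 mm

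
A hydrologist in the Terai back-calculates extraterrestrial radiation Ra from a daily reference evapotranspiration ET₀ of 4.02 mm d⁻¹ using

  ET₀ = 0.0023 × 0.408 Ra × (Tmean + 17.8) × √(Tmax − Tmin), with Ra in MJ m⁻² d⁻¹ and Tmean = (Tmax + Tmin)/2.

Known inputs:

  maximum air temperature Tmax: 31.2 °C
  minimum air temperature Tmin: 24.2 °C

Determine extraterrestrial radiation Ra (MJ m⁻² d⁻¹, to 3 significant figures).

Tmean = (31.2+24.2)/2 = 27.70 °C; ΔT = 7.0
Ra = ET₀ / [0.0023 × 0.408 × (Tmean+17.8) × √ΔT]
   = 4.02 / (0.0023 × 0.408 × 45.50 × 2.6458) = 35.585 MJ m⁻² d⁻¹

35.6 MJ m⁻² d⁻¹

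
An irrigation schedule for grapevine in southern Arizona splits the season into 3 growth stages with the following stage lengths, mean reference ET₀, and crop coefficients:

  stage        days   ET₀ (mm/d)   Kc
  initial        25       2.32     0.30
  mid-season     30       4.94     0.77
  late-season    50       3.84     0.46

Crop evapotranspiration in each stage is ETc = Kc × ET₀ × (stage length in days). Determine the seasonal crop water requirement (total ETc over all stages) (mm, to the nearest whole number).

220 mm

initial: 0.30 × 2.32 × 25 = 17.40 mm
mid-season: 0.77 × 4.94 × 30 = 114.11 mm
late-season: 0.46 × 3.84 × 50 = 88.32 mm
Seasonal total = 219.83 mm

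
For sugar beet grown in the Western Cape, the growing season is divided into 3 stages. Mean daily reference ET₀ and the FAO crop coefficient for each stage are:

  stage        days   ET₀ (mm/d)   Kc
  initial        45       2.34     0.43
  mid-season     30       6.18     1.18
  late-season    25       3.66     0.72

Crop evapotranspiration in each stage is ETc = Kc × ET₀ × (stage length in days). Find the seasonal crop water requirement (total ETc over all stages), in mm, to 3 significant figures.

330 mm

initial: 0.43 × 2.34 × 45 = 45.28 mm
mid-season: 1.18 × 6.18 × 30 = 218.77 mm
late-season: 0.72 × 3.66 × 25 = 65.88 mm
Seasonal total = 329.93 mm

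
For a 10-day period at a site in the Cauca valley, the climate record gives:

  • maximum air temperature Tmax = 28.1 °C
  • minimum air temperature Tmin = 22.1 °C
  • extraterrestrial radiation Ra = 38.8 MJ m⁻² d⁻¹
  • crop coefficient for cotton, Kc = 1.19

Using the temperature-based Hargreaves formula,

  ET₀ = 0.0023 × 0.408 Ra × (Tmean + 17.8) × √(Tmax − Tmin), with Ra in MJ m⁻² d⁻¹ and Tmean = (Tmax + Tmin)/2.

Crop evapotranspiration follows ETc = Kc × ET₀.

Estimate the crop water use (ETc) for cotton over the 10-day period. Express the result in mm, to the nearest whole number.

Tmean = (28.1 + 22.1)/2 = 25.10 °C
0.408 Ra = 0.408 × 38.8 = 15.8304 mm/d equivalent
ET₀ = 0.0023 × 15.8304 × (25.10 + 17.8) × √6.0 = 0.0023 × 15.8304 × 42.90 × 2.4495 = 3.8261 mm/d
ETc = Kc × ET₀ = 1.19 × 3.8261 = 4.5531 mm/d
Over 10 days: 4.5531 × 10 = 45.531 mm

46 mm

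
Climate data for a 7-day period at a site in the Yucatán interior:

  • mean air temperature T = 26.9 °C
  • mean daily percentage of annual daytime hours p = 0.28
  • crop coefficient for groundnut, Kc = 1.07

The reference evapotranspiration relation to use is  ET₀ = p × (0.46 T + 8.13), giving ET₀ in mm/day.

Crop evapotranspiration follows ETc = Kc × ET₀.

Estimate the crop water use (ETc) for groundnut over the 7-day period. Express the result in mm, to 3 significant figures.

43.0 mm

ET₀ = 0.28 × (0.46 × 26.9 + 8.13) = 0.28 × 20.504 = 5.7411 mm/d
ETc = Kc × ET₀ = 1.07 × 5.7411 = 6.1430 mm/d
Over 7 days: 6.1430 × 7 = 43.001 mm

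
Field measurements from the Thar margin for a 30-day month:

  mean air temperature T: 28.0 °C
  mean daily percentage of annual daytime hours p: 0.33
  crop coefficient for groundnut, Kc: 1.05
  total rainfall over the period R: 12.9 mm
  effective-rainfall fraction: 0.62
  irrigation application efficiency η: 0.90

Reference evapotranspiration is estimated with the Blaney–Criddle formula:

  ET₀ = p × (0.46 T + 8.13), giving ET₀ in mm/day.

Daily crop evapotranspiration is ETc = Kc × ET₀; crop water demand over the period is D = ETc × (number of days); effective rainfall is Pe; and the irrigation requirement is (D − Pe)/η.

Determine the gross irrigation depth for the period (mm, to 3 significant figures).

ET₀ = 0.33 × (0.46 × 28.0 + 8.13) = 0.33 × 21.010 = 6.9333 mm/d
ETc = Kc × ET₀ = 1.05 × 6.9333 = 7.2800 mm/d
Crop demand D = ETc × 30 d = 7.2800 × 30 = 218.400 mm
Pe = 0.62 × 12.9 = 7.998 mm
D − Pe = 218.400 − 7.998 = 210.402 mm
Gross irrigation = 210.402 / 0.90 = 233.780 mm

234 mm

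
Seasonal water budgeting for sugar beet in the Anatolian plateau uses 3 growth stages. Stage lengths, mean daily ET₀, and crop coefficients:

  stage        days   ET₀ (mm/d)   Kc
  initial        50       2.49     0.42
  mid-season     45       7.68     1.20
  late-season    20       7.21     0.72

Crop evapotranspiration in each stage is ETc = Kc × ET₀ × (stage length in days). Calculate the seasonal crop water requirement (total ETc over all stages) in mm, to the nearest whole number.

571 mm

initial: 0.42 × 2.49 × 50 = 52.29 mm
mid-season: 1.20 × 7.68 × 45 = 414.72 mm
late-season: 0.72 × 7.21 × 20 = 103.82 mm
Seasonal total = 570.83 mm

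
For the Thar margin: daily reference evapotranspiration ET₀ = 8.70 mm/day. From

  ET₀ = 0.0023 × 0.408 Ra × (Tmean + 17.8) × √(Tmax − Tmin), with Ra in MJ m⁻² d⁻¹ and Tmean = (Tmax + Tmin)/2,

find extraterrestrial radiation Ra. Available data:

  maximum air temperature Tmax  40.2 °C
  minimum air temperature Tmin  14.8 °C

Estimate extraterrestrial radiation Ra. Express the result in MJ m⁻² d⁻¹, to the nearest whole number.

Tmean = (40.2+14.8)/2 = 27.50 °C; ΔT = 25.4
Ra = ET₀ / [0.0023 × 0.408 × (Tmean+17.8) × √ΔT]
   = 8.70 / (0.0023 × 0.408 × 45.30 × 5.0398) = 40.609 MJ m⁻² d⁻¹

41 MJ m⁻² d⁻¹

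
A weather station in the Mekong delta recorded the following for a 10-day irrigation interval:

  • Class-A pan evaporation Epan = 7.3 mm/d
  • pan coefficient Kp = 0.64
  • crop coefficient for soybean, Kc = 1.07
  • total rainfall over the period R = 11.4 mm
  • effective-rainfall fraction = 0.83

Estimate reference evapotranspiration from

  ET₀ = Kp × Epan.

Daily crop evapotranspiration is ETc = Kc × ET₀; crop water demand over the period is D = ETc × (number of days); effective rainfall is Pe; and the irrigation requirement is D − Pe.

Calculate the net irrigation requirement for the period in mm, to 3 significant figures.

40.5 mm

ET₀ = 0.64 × 7.3 = 4.6720 mm/d
ETc = Kc × ET₀ = 1.07 × 4.6720 = 4.9990 mm/d
Crop demand D = ETc × 10 d = 4.9990 × 10 = 49.990 mm
Pe = 0.83 × 11.4 = 9.462 mm
D − Pe = 49.990 − 9.462 = 40.528 mm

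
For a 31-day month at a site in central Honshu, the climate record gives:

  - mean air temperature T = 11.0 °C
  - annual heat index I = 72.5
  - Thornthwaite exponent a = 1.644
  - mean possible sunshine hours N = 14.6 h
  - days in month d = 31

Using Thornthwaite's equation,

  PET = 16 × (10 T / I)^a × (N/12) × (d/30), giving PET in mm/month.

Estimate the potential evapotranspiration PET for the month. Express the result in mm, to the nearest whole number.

40 mm

10T/I = 10 × 11.0 / 72.5 = 1.5172
(10T/I)^a = 1.5172^1.644 = 1.9844
Uncorrected PET = 16 × 1.9844 = 31.750 mm
Correction = (N/12)(d/30) = (14.6/12)(31/30) = 1.2572
PET = 31.750 × 1.2572 = 39.916 mm/month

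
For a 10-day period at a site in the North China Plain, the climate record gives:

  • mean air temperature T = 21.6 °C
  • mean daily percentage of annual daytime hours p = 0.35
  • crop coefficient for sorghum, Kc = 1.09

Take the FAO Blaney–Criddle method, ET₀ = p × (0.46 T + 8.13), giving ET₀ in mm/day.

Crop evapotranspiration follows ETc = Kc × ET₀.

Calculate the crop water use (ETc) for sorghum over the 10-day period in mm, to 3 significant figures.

ET₀ = 0.35 × (0.46 × 21.6 + 8.13) = 0.35 × 18.066 = 6.3231 mm/d
ETc = Kc × ET₀ = 1.09 × 6.3231 = 6.8922 mm/d
Over 10 days: 6.8922 × 10 = 68.922 mm

68.9 mm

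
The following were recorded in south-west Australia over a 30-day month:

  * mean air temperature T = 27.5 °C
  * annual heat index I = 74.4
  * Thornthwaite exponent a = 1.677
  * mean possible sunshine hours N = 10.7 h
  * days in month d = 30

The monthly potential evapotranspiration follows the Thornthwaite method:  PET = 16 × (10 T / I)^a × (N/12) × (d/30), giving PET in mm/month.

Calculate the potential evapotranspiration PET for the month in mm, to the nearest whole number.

128 mm

10T/I = 10 × 27.5 / 74.4 = 3.6962
(10T/I)^a = 3.6962^1.677 = 8.9562
Uncorrected PET = 16 × 8.9562 = 143.299 mm
Correction = (N/12)(d/30) = (10.7/12)(30/30) = 0.8917
PET = 143.299 × 0.8917 = 127.780 mm/month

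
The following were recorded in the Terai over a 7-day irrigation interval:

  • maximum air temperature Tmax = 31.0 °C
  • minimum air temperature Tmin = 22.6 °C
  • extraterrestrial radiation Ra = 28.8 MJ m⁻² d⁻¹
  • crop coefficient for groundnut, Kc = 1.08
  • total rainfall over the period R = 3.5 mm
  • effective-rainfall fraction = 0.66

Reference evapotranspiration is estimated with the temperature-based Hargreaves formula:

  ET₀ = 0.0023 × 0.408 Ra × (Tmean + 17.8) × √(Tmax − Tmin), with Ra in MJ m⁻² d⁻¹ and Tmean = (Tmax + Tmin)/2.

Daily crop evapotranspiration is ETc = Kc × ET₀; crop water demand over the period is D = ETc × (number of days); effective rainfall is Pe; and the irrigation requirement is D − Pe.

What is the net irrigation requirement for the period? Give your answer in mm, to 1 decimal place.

24.1 mm

Tmean = (31.0 + 22.6)/2 = 26.80 °C
0.408 Ra = 0.408 × 28.8 = 11.7504 mm/d equivalent
ET₀ = 0.0023 × 11.7504 × (26.80 + 17.8) × √8.4 = 0.0023 × 11.7504 × 44.60 × 2.8983 = 3.4935 mm/d
ETc = Kc × ET₀ = 1.08 × 3.4935 = 3.7730 mm/d
Crop demand D = ETc × 7 d = 3.7730 × 7 = 26.411 mm
Pe = 0.66 × 3.5 = 2.310 mm
D − Pe = 26.411 − 2.310 = 24.101 mm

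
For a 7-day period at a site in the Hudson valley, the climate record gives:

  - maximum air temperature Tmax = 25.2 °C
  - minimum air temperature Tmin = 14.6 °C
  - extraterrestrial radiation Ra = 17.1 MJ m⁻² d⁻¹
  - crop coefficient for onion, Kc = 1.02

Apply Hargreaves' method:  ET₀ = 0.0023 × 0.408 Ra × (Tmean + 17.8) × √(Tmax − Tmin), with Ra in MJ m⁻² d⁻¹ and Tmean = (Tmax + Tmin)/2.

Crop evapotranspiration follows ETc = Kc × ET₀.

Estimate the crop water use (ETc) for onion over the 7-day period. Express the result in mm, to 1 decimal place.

14.1 mm

Tmean = (25.2 + 14.6)/2 = 19.90 °C
0.408 Ra = 0.408 × 17.1 = 6.9768 mm/d equivalent
ET₀ = 0.0023 × 6.9768 × (19.90 + 17.8) × √10.6 = 0.0023 × 6.9768 × 37.70 × 3.2558 = 1.9696 mm/d
ETc = Kc × ET₀ = 1.02 × 1.9696 = 2.0090 mm/d
Over 7 days: 2.0090 × 7 = 14.063 mm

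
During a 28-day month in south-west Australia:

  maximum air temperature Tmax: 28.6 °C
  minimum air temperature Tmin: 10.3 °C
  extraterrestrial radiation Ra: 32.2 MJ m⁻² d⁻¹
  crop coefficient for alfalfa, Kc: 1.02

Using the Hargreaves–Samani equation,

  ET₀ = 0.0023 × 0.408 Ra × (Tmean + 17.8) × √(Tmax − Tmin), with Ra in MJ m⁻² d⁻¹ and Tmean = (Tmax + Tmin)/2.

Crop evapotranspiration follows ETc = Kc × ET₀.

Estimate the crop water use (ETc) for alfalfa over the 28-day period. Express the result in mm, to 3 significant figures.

138 mm

Tmean = (28.6 + 10.3)/2 = 19.45 °C
0.408 Ra = 0.408 × 32.2 = 13.1376 mm/d equivalent
ET₀ = 0.0023 × 13.1376 × (19.45 + 17.8) × √18.3 = 0.0023 × 13.1376 × 37.25 × 4.2778 = 4.8149 mm/d
ETc = Kc × ET₀ = 1.02 × 4.8149 = 4.9112 mm/d
Over 28 days: 4.9112 × 28 = 137.514 mm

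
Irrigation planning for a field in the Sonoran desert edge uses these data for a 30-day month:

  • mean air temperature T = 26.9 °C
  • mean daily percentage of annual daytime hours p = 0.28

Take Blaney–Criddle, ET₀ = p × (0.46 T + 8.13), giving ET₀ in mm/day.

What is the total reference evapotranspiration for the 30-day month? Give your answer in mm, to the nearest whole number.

172 mm

ET₀ = 0.28 × (0.46 × 26.9 + 8.13) = 0.28 × 20.504 = 5.7411 mm/d
Monthly total = 5.7411 × 30 = 172.233 mm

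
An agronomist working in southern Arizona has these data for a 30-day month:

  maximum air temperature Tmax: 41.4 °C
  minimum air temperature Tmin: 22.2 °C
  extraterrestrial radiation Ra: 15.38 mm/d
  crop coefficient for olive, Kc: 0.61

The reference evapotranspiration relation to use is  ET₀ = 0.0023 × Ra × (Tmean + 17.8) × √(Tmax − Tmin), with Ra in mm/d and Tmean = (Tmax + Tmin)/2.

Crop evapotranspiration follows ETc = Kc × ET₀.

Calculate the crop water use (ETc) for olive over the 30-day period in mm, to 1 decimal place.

Tmean = (41.4 + 22.2)/2 = 31.80 °C
ET₀ = 0.0023 × 15.38 × (31.80 + 17.8) × √19.2 = 0.0023 × 15.38 × 49.60 × 4.3818 = 7.6881 mm/d
ETc = Kc × ET₀ = 0.61 × 7.6881 = 4.6897 mm/d
Over 30 days: 4.6897 × 30 = 140.691 mm

140.7 mm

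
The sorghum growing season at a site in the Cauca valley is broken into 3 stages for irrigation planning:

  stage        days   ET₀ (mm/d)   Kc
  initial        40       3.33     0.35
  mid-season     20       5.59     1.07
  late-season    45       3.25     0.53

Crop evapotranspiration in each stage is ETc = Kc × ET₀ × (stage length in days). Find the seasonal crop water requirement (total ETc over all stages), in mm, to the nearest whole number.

initial: 0.35 × 3.33 × 40 = 46.62 mm
mid-season: 1.07 × 5.59 × 20 = 119.63 mm
late-season: 0.53 × 3.25 × 45 = 77.51 mm
Seasonal total = 243.76 mm

244 mm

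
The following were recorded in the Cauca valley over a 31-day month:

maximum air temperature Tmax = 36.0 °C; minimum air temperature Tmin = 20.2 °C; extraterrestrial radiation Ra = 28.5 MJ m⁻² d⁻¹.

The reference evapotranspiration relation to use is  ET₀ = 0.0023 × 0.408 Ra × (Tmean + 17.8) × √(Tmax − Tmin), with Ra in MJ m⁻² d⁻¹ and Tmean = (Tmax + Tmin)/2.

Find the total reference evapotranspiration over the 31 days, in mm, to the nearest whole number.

Tmean = (36.0 + 20.2)/2 = 28.10 °C
0.408 Ra = 0.408 × 28.5 = 11.6280 mm/d equivalent
ET₀ = 0.0023 × 11.6280 × (28.10 + 17.8) × √15.8 = 0.0023 × 11.6280 × 45.90 × 3.9749 = 4.8795 mm/d
Over 31 days: 4.8795 × 31 = 151.265 mm

151 mm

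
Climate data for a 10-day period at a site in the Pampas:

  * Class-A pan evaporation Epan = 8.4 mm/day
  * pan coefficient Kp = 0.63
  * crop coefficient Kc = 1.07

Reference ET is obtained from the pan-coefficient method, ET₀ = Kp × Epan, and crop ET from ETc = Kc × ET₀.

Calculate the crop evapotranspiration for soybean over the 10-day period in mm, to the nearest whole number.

ET₀ = 0.63 × 8.4 = 5.2920 mm/d
ETc = Kc × ET₀ = 1.07 × 5.2920 = 5.6624 mm/d
Over 10 days: 5.6624 × 10 = 56.624 mm

57 mm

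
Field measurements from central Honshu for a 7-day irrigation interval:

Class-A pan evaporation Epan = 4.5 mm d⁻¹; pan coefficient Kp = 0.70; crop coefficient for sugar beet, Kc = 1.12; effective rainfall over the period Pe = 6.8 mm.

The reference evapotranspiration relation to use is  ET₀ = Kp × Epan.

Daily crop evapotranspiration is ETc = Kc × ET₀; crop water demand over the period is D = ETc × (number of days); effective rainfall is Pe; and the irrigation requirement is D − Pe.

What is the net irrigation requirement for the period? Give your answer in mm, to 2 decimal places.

17.90 mm

ET₀ = 0.70 × 4.5 = 3.1500 mm/d
ETc = Kc × ET₀ = 1.12 × 3.1500 = 3.5280 mm/d
Crop demand D = ETc × 7 d = 3.5280 × 7 = 24.696 mm
D − Pe = 24.696 − 6.8 = 17.896 mm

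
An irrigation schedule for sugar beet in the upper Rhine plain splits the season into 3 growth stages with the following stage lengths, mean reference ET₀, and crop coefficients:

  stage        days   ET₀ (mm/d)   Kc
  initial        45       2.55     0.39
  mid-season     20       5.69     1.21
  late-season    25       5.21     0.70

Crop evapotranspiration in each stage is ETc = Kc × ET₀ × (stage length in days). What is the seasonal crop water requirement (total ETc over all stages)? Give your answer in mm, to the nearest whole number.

274 mm

initial: 0.39 × 2.55 × 45 = 44.75 mm
mid-season: 1.21 × 5.69 × 20 = 137.70 mm
late-season: 0.70 × 5.21 × 25 = 91.18 mm
Seasonal total = 273.63 mm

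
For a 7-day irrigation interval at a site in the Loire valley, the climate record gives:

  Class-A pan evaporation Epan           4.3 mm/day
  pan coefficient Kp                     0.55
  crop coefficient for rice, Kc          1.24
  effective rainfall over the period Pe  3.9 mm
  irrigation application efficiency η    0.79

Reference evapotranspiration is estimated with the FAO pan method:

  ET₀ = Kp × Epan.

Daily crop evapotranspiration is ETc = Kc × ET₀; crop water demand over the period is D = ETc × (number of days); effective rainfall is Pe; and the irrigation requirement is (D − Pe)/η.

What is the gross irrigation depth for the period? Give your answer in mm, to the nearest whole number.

ET₀ = 0.55 × 4.3 = 2.3650 mm/d
ETc = Kc × ET₀ = 1.24 × 2.3650 = 2.9326 mm/d
Crop demand D = ETc × 7 d = 2.9326 × 7 = 20.528 mm
D − Pe = 20.528 − 3.9 = 16.628 mm
Gross irrigation = 16.628 / 0.79 = 21.048 mm

21 mm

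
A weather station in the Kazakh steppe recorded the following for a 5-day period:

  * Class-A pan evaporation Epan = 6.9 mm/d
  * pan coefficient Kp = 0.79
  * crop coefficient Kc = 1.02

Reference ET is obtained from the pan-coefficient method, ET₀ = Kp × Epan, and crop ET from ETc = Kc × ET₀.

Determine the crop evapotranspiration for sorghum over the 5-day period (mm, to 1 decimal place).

ET₀ = 0.79 × 6.9 = 5.4510 mm/d
ETc = Kc × ET₀ = 1.02 × 5.4510 = 5.5600 mm/d
Over 5 days: 5.5600 × 5 = 27.800 mm

27.8 mm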